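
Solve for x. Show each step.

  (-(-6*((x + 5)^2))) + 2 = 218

Step 1. [(-(-6*((x + 5)^2))) + 2 = 218] the outer +2 inverts by subtracting 2, so sub: -(-6*((x + 5)^2)) = 216.
Step 2. [-(-6*((x + 5)^2)) = 216] LHS negated; negate both sides ⇒ neg: -6*((x + 5)^2) = -216.
Step 3. [-6*((x + 5)^2) = -216] divide by the outer -6. So div: (x + 5)^2 = 36.
Step 4. [(x + 5)^2 = 36] LHS squared, RHS 36 ≥ 0: apply √ (±) ⇒ sqrt: x + 5 = 6 or -6.
Step 5. [x + 5 = 6 or -6] +5 is outermost — subtract 5 both sides. So sub: x = 1 or -11.

Answer: x ∈ {-11, 1}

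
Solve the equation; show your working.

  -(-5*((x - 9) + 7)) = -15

Step 1. [-(-5*((x - 9) + 7)) = -15] leading − — multiply by −1. So neg: -5*((x - 9) + 7) = 15.
Step 2. [-5*((x - 9) + 7) = 15] -5·(inner) — divide through by -5. So div: (x - 9) + 7 = -3.
Step 3. [(x - 9) + 7 = -3] peel the +7: subtract 7 from each side ⇒ sub: x - 9 = -10.
Step 4. [x - 9 = -10] peel the -9: add 9 from each side ⇒ sub: x = -1.

Answer: x ∈ {-1}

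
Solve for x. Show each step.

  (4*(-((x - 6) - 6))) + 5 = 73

Step 1. [(4*(-((x - 6) - 6))) + 5 = 73] 5 comes off first (subtract 5), so sub: 4*(-((x - 6) - 6)) = 68.
Step 2. [4*(-((x - 6) - 6)) = 68] leading coefficient 4: divide by 4, so div: -((x - 6) - 6) = 17.
Step 3. [-((x - 6) - 6) = 17] LHS negated; negate both sides, so neg: (x - 6) - 6 = -17.
Step 4. [(x - 6) - 6 = -17] the outer -6 inverts by adding 6 ⇒ sub: x - 6 = -11.
Step 5. [x - 6 = -11] add 6: x sits inside (… - 6). So sub: x = -5.

Answer: x ∈ {-5}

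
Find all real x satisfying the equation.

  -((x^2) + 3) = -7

Step 1. [-((x^2) + 3) = -7] LHS negated; negate both sides. So neg: (x^2) + 3 = 7.
Step 2. [(x^2) + 3 = 7] +3 is outermost — subtract 3 both sides ⇒ sub: x^2 = 4.
Step 3. [x^2 = 4] √ both sides: 4 ≥ 0 gives two branches. So sqrt: x = 2 or -2.

Answer: x ∈ {-2, 2}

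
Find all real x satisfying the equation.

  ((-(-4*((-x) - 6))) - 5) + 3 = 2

Step 1. [((-(-4*((-x) - 6))) - 5) + 3 = 2] the outer +3 inverts by subtracting 3. So sub: (-(-4*((-x) - 6))) - 5 = -1.
Step 2. [(-(-4*((-x) - 6))) - 5 = -1] peel the -5: add 5 from each side ⇒ sub: -(-4*((-x) - 6)) = 4.
Step 3. [-(-4*((-x) - 6)) = 4] leading − — multiply by −1. So neg: -4*((-x) - 6) = -4.
Step 4. [-4*((-x) - 6) = -4] -4 out front; divide by -4, so div: (-x) - 6 = 1.
Step 5. [(-x) - 6 = 1] the outer -6 inverts by adding 6, so sub: -x = 7.
Step 6. [-x = 7] leading − — multiply by −1 ⇒ neg: x = -7.

Answer: x ∈ {-7}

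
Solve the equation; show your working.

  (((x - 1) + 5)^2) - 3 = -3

Step 1. [(((x - 1) + 5)^2) - 3 = -3] peel the -3: add 3 from each side ⇒ sub: ((x - 1) + 5)^2 = 0.
Step 2. [((x - 1) + 5)^2 = 0] √ both sides: 0 ≥ 0 gives two branches. So sqrt: (x - 1) + 5 = 0.
Step 3. [(x - 1) + 5 = 0] subtract 5: x sits inside (… + 5) ⇒ sub: x - 1 = -5.
Step 4. [x - 1 = -5] 1 comes off first (add 1). So sub: x = -4.

Answer: x ∈ {-4}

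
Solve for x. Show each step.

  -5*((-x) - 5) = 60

Step 1. [-5*((-x) - 5) = 60] -5·(inner) — divide through by -5 ⇒ div: (-x) - 5 = -12.
Step 2. [(-x) - 5 = -12] peel the -5: add 5 from each side ⇒ sub: -x = -7.
Step 3. [-x = -7] flip signs both sides, so neg: x = 7.

Answer: x ∈ {7}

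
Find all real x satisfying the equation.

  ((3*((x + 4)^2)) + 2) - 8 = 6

Step 1. [((3*((x + 4)^2)) + 2) - 8 = 6] add 8: x sits inside (… - 8). So sub: (3*((x + 4)^2)) + 2 = 14.
Step 2. [(3*((x + 4)^2)) + 2 = 14] the outer +2 inverts by subtracting 2. So sub: 3*((x + 4)^2) = 12.
Step 3. [3*((x + 4)^2) = 12] 3·(inner) — divide through by 3. So div: (x + 4)^2 = 4.
Step 4. [(x + 4)^2 = 4] 4 ≥ 0, LHS is (·)² — take ±√. So sqrt: x + 4 = 2 or -2.
Step 5. [x + 4 = 2 or -2] +4 is outermost — subtract 4 both sides. So sub: x = -2 or -6.

Answer: x ∈ {-6, -2}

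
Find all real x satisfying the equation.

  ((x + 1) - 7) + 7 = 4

Step 1. [((x + 1) - 7) + 7 = 4] subtract 7: x sits inside (… + 7), so sub: (x + 1) - 7 = -3.
Step 2. [(x + 1) - 7 = -3] 7 comes off first (add 7) ⇒ sub: x + 1 = 4.
Step 3. [x + 1 = 4] subtract 1: x sits inside (… + 1) ⇒ sub: x = 3.

Answer: x ∈ {3}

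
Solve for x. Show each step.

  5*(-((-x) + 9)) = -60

Step 1. [5*(-((-x) + 9)) = -60] leading coefficient 5: divide by 5. So div: -((-x) + 9) = -12.
Step 2. [-((-x) + 9) = -12] leading − — multiply by −1. So neg: (-x) + 9 = 12.
Step 3. [(-x) + 9 = 12] peel the +9: subtract 9 from each side ⇒ sub: -x = 3.
Step 4. [-x = 3] flip signs both sides ⇒ neg: x = -3.

Answer: x ∈ {-3}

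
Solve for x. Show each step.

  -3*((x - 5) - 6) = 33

Step 1. [-3*((x - 5) - 6) = 33] divide by the outer -3, so div: (x - 5) - 6 = -11.
Step 2. [(x - 5) - 6 = -11] add 6: x sits inside (… - 6) ⇒ sub: x - 5 = -5.
Step 3. [x - 5 = -5] 5 comes off first (add 5). So sub: x = 0.

Answer: x ∈ {0}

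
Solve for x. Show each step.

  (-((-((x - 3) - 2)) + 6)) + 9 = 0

Step 1. [(-((-((x - 3) - 2)) + 6)) + 9 = 0] the outer +9 inverts by subtracting 9 ⇒ sub: -((-((x - 3) - 2)) + 6) = -9.
Step 2. [-((-((x - 3) - 2)) + 6) = -9] flip signs both sides ⇒ neg: (-((x - 3) - 2)) + 6 = 9.
Step 3. [(-((x - 3) - 2)) + 6 = 9] 6 comes off first (subtract 6) ⇒ sub: -((x - 3) - 2) = 3.
Step 4. [-((x - 3) - 2) = 3] leading − — multiply by −1. So neg: (x - 3) - 2 = -3.
Step 5. [(x - 3) - 2 = -3] 2 comes off first (add 2), so sub: x - 3 = -1.
Step 6. [x - 3 = -1] -3 is outermost — add 3 both sides ⇒ sub: x = 2.

Answer: x ∈ {2}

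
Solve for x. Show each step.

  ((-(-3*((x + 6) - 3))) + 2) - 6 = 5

Step 1. [((-(-3*((x + 6) - 3))) + 2) - 6 = 5] add 6: x sits inside (… - 6). So sub: (-(-3*((x + 6) - 3))) + 2 = 11.
Step 2. [(-(-3*((x + 6) - 3))) + 2 = 11] peel the +2: subtract 2 from each side. So sub: -(-3*((x + 6) - 3)) = 9.
Step 3. [-(-3*((x + 6) - 3)) = 9] LHS negated; negate both sides. So neg: -3*((x + 6) - 3) = -9.
Step 4. [-3*((x + 6) - 3) = -9] -3 out front; divide by -3 ⇒ div: (x + 6) - 3 = 3.
Step 5. [(x + 6) - 3 = 3] 3 comes off first (add 3) ⇒ sub: x + 6 = 6.
Step 6. [x + 6 = 6] subtract 6: x sits inside (… + 6) ⇒ sub: x = 0.

Answer: x ∈ {0}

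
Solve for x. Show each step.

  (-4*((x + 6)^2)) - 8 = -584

Step 1. [(-4*((x + 6)^2)) - 8 = -584] common factor -4 (LHS and -584) — divide through ⇒ factor: ((x + 6)^2) + 2 = 146.
Step 2. [((x + 6)^2) + 2 = 146] subtract 2: x sits inside (… + 2). So sub: (x + 6)^2 = 144.
Step 3. [(x + 6)^2 = 144] LHS squared, RHS 144 ≥ 0: apply √ (±), so sqrt: x + 6 = 12 or -12.
Step 4. [x + 6 = 12 or -12] subtract 6: x sits inside (… + 6), so sub: x = 6 or -18.

Answer: x ∈ {-18, 6}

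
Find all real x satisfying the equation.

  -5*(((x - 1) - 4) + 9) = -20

Step 1. [-5*(((x - 1) - 4) + 9) = -20] -5 out front; divide by -5. So div: ((x - 1) - 4) + 9 = 4.
Step 2. [((x - 1) - 4) + 9 = 4] subtract 9: x sits inside (… + 9) ⇒ sub: (x - 1) - 4 = -5.
Step 3. [(x - 1) - 4 = -5] peel the -4: add 4 from each side, so sub: x - 1 = -1.
Step 4. [x - 1 = -1] the outer -1 inverts by adding 1 ⇒ sub: x = 0.

Answer: x ∈ {0}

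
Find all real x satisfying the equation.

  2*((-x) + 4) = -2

Step 1. [2*((-x) + 4) = -2] 2 out front; divide by 2, so div: (-x) + 4 = -1.
Step 2. [(-x) + 4 = -1] the outer +4 inverts by subtracting 4 ⇒ sub: -x = -5.
Step 3. [-x = -5] LHS negated; negate both sides ⇒ neg: x = 5.

Answer: x ∈ {5}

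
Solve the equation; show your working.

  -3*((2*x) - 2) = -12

Step 1. [-3*((2*x) - 2) = -12] -3 out front; divide by -3, so div: (2*x) - 2 = 4.
Step 2. [(2*x) - 2 = 4] common factor 2 (LHS and 4) — divide through. So factor: x - 1 = 2.
Step 3. [x - 1 = 2] peel the -1: add 1 from each side ⇒ sub: x = 3.

Answer: x ∈ {3}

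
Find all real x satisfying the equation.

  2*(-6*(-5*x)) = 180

Step 1. [2*(-6*(-5*x)) = 180] LHS = 2·(…); ÷2 both sides. So div: -6*(-5*x) = 90.
Step 2. [-6*(-5*x) = 90] leading coefficient -6: divide by -6. So div: -5*x = -15.
Step 3. [-5*x = -15] LHS = -5·(…); ÷-5 both sides ⇒ div: x = 3.

Answer: x ∈ {3}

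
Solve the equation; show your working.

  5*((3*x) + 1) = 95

Step 1. [5*((3*x) + 1) = 95] leading coefficient 5: divide by 5. So div: (3*x) + 1 = 19.
Step 2. [(3*x) + 1 = 19] the outer +1 inverts by subtracting 1, so sub: 3*x = 18.
Step 3. [3*x = 18] LHS = 3·(…); ÷3 both sides. So div: x = 6.

Answer: x ∈ {6}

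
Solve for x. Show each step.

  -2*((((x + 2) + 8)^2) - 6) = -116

Step 1. [-2*((((x + 2) + 8)^2) - 6) = -116] LHS = -2·(…); ÷-2 both sides ⇒ div: (((x + 2) + 8)^2) - 6 = 58.
Step 2. [(((x + 2) + 8)^2) - 6 = 58] peel the -6: add 6 from each side ⇒ sub: ((x + 2) + 8)^2 = 64.
Step 3. [((x + 2) + 8)^2 = 64] 64 ≥ 0, LHS is (·)² — take ±√. So sqrt: (x + 2) + 8 = 8 or -8.
Step 4. [(x + 2) + 8 = 8 or -8] +8 is outermost — subtract 8 both sides, so sub: x + 2 = 0 or -16.
Step 5. [x + 2 = 0 or -16] 2 comes off first (subtract 2). So sub: x = -2 or -18.

Answer: x ∈ {-18, -2}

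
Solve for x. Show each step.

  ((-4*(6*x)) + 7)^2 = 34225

Step 1. [((-4*(6*x)) + 7)^2 = 34225] √ both sides: 34225 ≥ 0 gives two branches. So sqrt: (-4*(6*x)) + 7 = 185 or -185.
Step 2. [(-4*(6*x)) + 7 = 185 or -185] subtract 7: x sits inside (… + 7) ⇒ sub: -4*(6*x) = 178 or -192.
Step 3. [-4*(6*x) = 178 or -192] leading coefficient -4: divide by -4 ⇒ div: 6*x = -89/2 or 48.
Step 4. [6*x = -89/2 or 48] divide by the outer 6, so div: x = -89/12 or 8.

Answer: x ∈ {-89/12, 8}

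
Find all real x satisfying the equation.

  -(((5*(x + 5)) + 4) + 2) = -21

Step 1. [-(((5*(x + 5)) + 4) + 2) = -21] LHS negated; negate both sides, so neg: ((5*(x + 5)) + 4) + 2 = 21.
Step 2. [((5*(x + 5)) + 4) + 2 = 21] peel the +2: subtract 2 from each side ⇒ sub: (5*(x + 5)) + 4 = 19.
Step 3. [(5*(x + 5)) + 4 = 19] the outer +4 inverts by subtracting 4. So sub: 5*(x + 5) = 15.
Step 4. [5*(x + 5) = 15] 5 out front; divide by 5, so div: x + 5 = 3.
Step 5. [x + 5 = 3] subtract 5: x sits inside (… + 5). So sub: x = -2.

Answer: x ∈ {-2}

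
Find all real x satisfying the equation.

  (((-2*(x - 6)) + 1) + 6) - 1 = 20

Step 1. [(((-2*(x - 6)) + 1) + 6) - 1 = 20] peel the -1: add 1 from each side ⇒ sub: ((-2*(x - 6)) + 1) + 6 = 21.
Step 2. [((-2*(x - 6)) + 1) + 6 = 21] the outer +6 inverts by subtracting 6. So sub: (-2*(x - 6)) + 1 = 15.
Step 3. [(-2*(x - 6)) + 1 = 15] subtract 1: x sits inside (… + 1), so sub: -2*(x - 6) = 14.
Step 4. [-2*(x - 6) = 14] divide by the outer -2. So div: x - 6 = -7.
Step 5. [x - 6 = -7] peel the -6: add 6 from each side, so sub: x = -1.

Answer: x ∈ {-1}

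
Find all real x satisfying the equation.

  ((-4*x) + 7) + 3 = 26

Step 1. [((-4*x) + 7) + 3 = 26] the outer +3 inverts by subtracting 3, so sub: (-4*x) + 7 = 23.
Step 2. [(-4*x) + 7 = 23] +7 is outermost — subtract 7 both sides ⇒ sub: -4*x = 16.
Step 3. [-4*x = 16] leading coefficient -4: divide by -4, so div: x = -4.

Answer: x ∈ {-4}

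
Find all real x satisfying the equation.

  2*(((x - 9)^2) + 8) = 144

Step 1. [2*(((x - 9)^2) + 8) = 144] LHS = 2·(…); ÷2 both sides, so div: ((x - 9)^2) + 8 = 72.
Step 2. [((x - 9)^2) + 8 = 72] peel the +8: subtract 8 from each side, so sub: (x - 9)^2 = 64.
Step 3. [(x - 9)^2 = 64] √ both sides: 64 ≥ 0 gives two branches ⇒ sqrt: x - 9 = 8 or -8.
Step 4. [x - 9 = 8 or -8] the outer -9 inverts by adding 9, so sub: x = 17 or 1.

Answer: x ∈ {1, 17}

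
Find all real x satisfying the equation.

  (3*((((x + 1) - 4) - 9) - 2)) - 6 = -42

Step 1. [(3*((((x + 1) - 4) - 9) - 2)) - 6 = -42] 3 | LHS and 3 | -42: pull 3 out. So factor: ((((x + 1) - 4) - 9) - 2) - 2 = -14.
Step 2. [((((x + 1) - 4) - 9) - 2) - 2 = -14] peel the -2: add 2 from each side ⇒ sub: (((x + 1) - 4) - 9) - 2 = -12.
Step 3. [(((x + 1) - 4) - 9) - 2 = -12] the outer -2 inverts by adding 2. So sub: ((x + 1) - 4) - 9 = -10.
Step 4. [((x + 1) - 4) - 9 = -10] add 9: x sits inside (… - 9) ⇒ sub: (x + 1) - 4 = -1.
Step 5. [(x + 1) - 4 = -1] peel the -4: add 4 from each side. So sub: x + 1 = 3.
Step 6. [x + 1 = 3] peel the +1: subtract 1 from each side ⇒ sub: x = 2.

Answer: x ∈ {2}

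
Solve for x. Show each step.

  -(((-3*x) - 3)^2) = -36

Step 1. [-(((-3*x) - 3)^2) = -36] LHS negated; negate both sides ⇒ neg: ((-3*x) - 3)^2 = 36.
Step 2. [((-3*x) - 3)^2 = 36] LHS squared, RHS 36 ≥ 0: apply √ (±) ⇒ sqrt: (-3*x) - 3 = 6 or -6.
Step 3. [(-3*x) - 3 = 6 or -6] -3 is outermost — add 3 both sides. So sub: -3*x = 9 or -3.
Step 4. [-3*x = 9 or -3] divide by the outer -3, so div: x = -3 or 1.

Answer: x ∈ {-3, 1}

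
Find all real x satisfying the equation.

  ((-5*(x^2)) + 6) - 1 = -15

Step 1. [((-5*(x^2)) + 6) - 1 = -15] peel the -1: add 1 from each side, so sub: (-5*(x^2)) + 6 = -14.
Step 2. [(-5*(x^2)) + 6 = -14] peel the +6: subtract 6 from each side, so sub: -5*(x^2) = -20.
Step 3. [-5*(x^2) = -20] -5·(inner) — divide through by -5. So div: x^2 = 4.
Step 4. [x^2 = 4] √ both sides: 4 ≥ 0 gives two branches. So sqrt: x = 2 or -2.

Answer: x ∈ {-2, 2}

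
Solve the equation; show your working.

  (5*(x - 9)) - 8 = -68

Step 1. [(5*(x - 9)) - 8 = -68] -8 is outermost — add 8 both sides, so sub: 5*(x - 9) = -60.
Step 2. [5*(x - 9) = -60] leading coefficient 5: divide by 5, so div: x - 9 = -12.
Step 3. [x - 9 = -12] peel the -9: add 9 from each side. So sub: x = -3.

Answer: x ∈ {-3}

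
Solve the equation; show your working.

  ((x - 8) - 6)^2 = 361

Step 1. [((x - 8) - 6)^2 = 361] LHS squared, RHS 361 ≥ 0: apply √ (±) ⇒ sqrt: (x - 8) - 6 = 19 or -19.
Step 2. [(x - 8) - 6 = 19 or -19] add 6: x sits inside (… - 6). So sub: x - 8 = 25 or -13.
Step 3. [x - 8 = 25 or -13] -8 is outermost — add 8 both sides, so sub: x = 33 or -5.

Answer: x ∈ {-5, 33}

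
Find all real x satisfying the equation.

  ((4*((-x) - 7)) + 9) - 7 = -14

Step 1. [((4*((-x) - 7)) + 9) - 7 = -14] -7 is outermost — add 7 both sides ⇒ sub: (4*((-x) - 7)) + 9 = -7.
Step 2. [(4*((-x) - 7)) + 9 = -7] 9 comes off first (subtract 9). So sub: 4*((-x) - 7) = -16.
Step 3. [4*((-x) - 7) = -16] 4·(inner) — divide through by 4. So div: (-x) - 7 = -4.
Step 4. [(-x) - 7 = -4] 7 comes off first (add 7). So sub: -x = 3.
Step 5. [-x = 3] flip signs both sides. So neg: x = -3.

Answer: x ∈ {-3}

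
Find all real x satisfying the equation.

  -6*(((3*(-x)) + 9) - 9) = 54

Step 1. [-6*(((3*(-x)) + 9) - 9) = 54] LHS = -6·(…); ÷-6 both sides. So div: ((3*(-x)) + 9) - 9 = -9.
Step 2. [((3*(-x)) + 9) - 9 = -9] the outer -9 inverts by adding 9, so sub: (3*(-x)) + 9 = 0.
Step 3. [(3*(-x)) + 9 = 0] 3 | LHS and 3 | 0: pull 3 out. So factor: (-x) + 3 = 0.
Step 4. [(-x) + 3 = 0] peel the +3: subtract 3 from each side ⇒ sub: -x = -3.
Step 5. [-x = -3] leading − — multiply by −1. So neg: x = 3.

Answer: x ∈ {3}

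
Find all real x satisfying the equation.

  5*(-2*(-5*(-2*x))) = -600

Step 1. [5*(-2*(-5*(-2*x))) = -600] leading coefficient 5: divide by 5. So div: -2*(-5*(-2*x)) = -120.
Step 2. [-2*(-5*(-2*x)) = -120] -2 out front; divide by -2, so div: -5*(-2*x) = 60.
Step 3. [-5*(-2*x) = 60] -5·(inner) — divide through by -5. So div: -2*x = -12.
Step 4. [-2*x = -12] leading coefficient -2: divide by -2 ⇒ div: x = 6.

Answer: x ∈ {6}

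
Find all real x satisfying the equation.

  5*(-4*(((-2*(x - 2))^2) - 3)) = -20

Step 1. [5*(-4*(((-2*(x - 2))^2) - 3)) = -20] 5·(inner) — divide through by 5, so div: -4*(((-2*(x - 2))^2) - 3) = -4.
Step 2. [-4*(((-2*(x - 2))^2) - 3) = -4] -4·(inner) — divide through by -4. So div: ((-2*(x - 2))^2) - 3 = 1.
Step 3. [((-2*(x - 2))^2) - 3 = 1] -3 is outermost — add 3 both sides ⇒ sub: (-2*(x - 2))^2 = 4.
Step 4. [(-2*(x - 2))^2 = 4] LHS squared, RHS 4 ≥ 0: apply √ (±), so sqrt: -2*(x - 2) = 2 or -2.
Step 5. [-2*(x - 2) = 2 or -2] leading coefficient -2: divide by -2. So div: x - 2 = -1 or 1.
Step 6. [x - 2 = -1 or 1] 2 comes off first (add 2) ⇒ sub: x = 1 or 3.

Answer: x ∈ {1, 3}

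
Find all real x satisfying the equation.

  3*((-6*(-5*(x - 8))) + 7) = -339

Step 1. [3*((-6*(-5*(x - 8))) + 7) = -339] 3 out front; divide by 3, so div: (-6*(-5*(x - 8))) + 7 = -113.
Step 2. [(-6*(-5*(x - 8))) + 7 = -113] the outer +7 inverts by subtracting 7. So sub: -6*(-5*(x - 8)) = -120.
Step 3. [-6*(-5*(x - 8)) = -120] -6 out front; divide by -6, so div: -5*(x - 8) = 20.
Step 4. [-5*(x - 8) = 20] divide by the outer -5. So div: x - 8 = -4.
Step 5. [x - 8 = -4] the outer -8 inverts by adding 8, so sub: x = 4.

Answer: x ∈ {4}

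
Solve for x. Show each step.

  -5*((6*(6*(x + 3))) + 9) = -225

Step 1. [-5*((6*(6*(x + 3))) + 9) = -225] -5 out front; divide by -5 ⇒ div: (6*(6*(x + 3))) + 9 = 45.
Step 2. [(6*(6*(x + 3))) + 9 = 45] the outer +9 inverts by subtracting 9 ⇒ sub: 6*(6*(x + 3)) = 36.
Step 3. [6*(6*(x + 3)) = 36] divide by the outer 6. So div: 6*(x + 3) = 6.
Step 4. [6*(x + 3) = 6] divide by the outer 6, so div: x + 3 = 1.
Step 5. [x + 3 = 1] subtract 3: x sits inside (… + 3), so sub: x = -2.

Answer: x ∈ {-2}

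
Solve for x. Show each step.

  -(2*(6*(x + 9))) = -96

Step 1. [-(2*(6*(x + 9))) = -96] LHS negated; negate both sides ⇒ neg: 2*(6*(x + 9)) = 96.
Step 2. [2*(6*(x + 9)) = 96] leading coefficient 2: divide by 2. So div: 6*(x + 9) = 48.
Step 3. [6*(x + 9) = 48] 6·(inner) — divide through by 6 ⇒ div: x + 9 = 8.
Step 4. [x + 9 = 8] the outer +9 inverts by subtracting 9. So sub: x = -1.

Answer: x ∈ {-1}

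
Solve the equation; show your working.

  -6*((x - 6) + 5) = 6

Step 1. [-6*((x - 6) + 5) = 6] divide by the outer -6. So div: (x - 6) + 5 = -1.
Step 2. [(x - 6) + 5 = -1] subtract 5: x sits inside (… + 5), so sub: x - 6 = -6.
Step 3. [x - 6 = -6] peel the -6: add 6 from each side. So sub: x = 0.

Answer: x ∈ {0}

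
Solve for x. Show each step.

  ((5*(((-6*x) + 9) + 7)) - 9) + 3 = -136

Step 1. [((5*(((-6*x) + 9) + 7)) - 9) + 3 = -136] 3 comes off first (subtract 3) ⇒ sub: (5*(((-6*x) + 9) + 7)) - 9 = -139.
Step 2. [(5*(((-6*x) + 9) + 7)) - 9 = -139] 9 comes off first (add 9), so sub: 5*(((-6*x) + 9) + 7) = -130.
Step 3. [5*(((-6*x) + 9) + 7) = -130] LHS = 5·(…); ÷5 both sides. So div: ((-6*x) + 9) + 7 = -26.
Step 4. [((-6*x) + 9) + 7 = -26] the outer +7 inverts by subtracting 7. So sub: (-6*x) + 9 = -33.
Step 5. [(-6*x) + 9 = -33] 9 comes off first (subtract 9), so sub: -6*x = -42.
Step 6. [-6*x = -42] -6·(inner) — divide through by -6 ⇒ div: x = 7.

Answer: x ∈ {7}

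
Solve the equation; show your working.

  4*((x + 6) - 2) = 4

Step 1. [4*((x + 6) - 2) = 4] leading coefficient 4: divide by 4. So div: (x + 6) - 2 = 1.
Step 2. [(x + 6) - 2 = 1] add 2: x sits inside (… - 2) ⇒ sub: x + 6 = 3.
Step 3. [x + 6 = 3] 6 comes off first (subtract 6) ⇒ sub: x = -3.

Answer: x ∈ {-3}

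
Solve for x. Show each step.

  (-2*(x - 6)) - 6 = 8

Step 1. [(-2*(x - 6)) - 6 = 8] -2 | LHS and -2 | 8: pull -2 out, so factor: (x - 6) + 3 = -4.
Step 2. [(x - 6) + 3 = -4] +3 is outermost — subtract 3 both sides ⇒ sub: x - 6 = -7.
Step 3. [x - 6 = -7] peel the -6: add 6 from each side, so sub: x = -1.

Answer: x ∈ {-1}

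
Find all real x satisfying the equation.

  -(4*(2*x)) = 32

Step 1. [-(4*(2*x)) = 32] leading − — multiply by −1. So neg: 4*(2*x) = -32.
Step 2. [4*(2*x) = -32] 4·(inner) — divide through by 4 ⇒ div: 2*x = -8.
Step 3. [2*x = -8] LHS = 2·(…); ÷2 both sides, so div: x = -4.

Answer: x ∈ {-4}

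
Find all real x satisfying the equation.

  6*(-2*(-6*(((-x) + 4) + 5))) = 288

Step 1. [6*(-2*(-6*(((-x) + 4) + 5))) = 288] 6·(inner) — divide through by 6, so div: -2*(-6*(((-x) + 4) + 5)) = 48.
Step 2. [-2*(-6*(((-x) + 4) + 5)) = 48] leading coefficient -2: divide by -2. So div: -6*(((-x) + 4) + 5) = -24.
Step 3. [-6*(((-x) + 4) + 5) = -24] leading coefficient -6: divide by -6 ⇒ div: ((-x) + 4) + 5 = 4.
Step 4. [((-x) + 4) + 5 = 4] +5 is outermost — subtract 5 both sides, so sub: (-x) + 4 = -1.
Step 5. [(-x) + 4 = -1] the outer +4 inverts by subtracting 4, so sub: -x = -5.
Step 6. [-x = -5] LHS negated; negate both sides, so neg: x = 5.

Answer: x ∈ {5}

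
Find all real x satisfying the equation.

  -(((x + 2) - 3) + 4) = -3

Step 1. [-(((x + 2) - 3) + 4) = -3] flip signs both sides, so neg: ((x + 2) - 3) + 4 = 3.
Step 2. [((x + 2) - 3) + 4 = 3] the outer +4 inverts by subtracting 4. So sub: (x + 2) - 3 = -1.
Step 3. [(x + 2) - 3 = -1] 3 comes off first (add 3), so sub: x + 2 = 2.
Step 4. [x + 2 = 2] +2 is outermost — subtract 2 both sides. So sub: x = 0.

Answer: x ∈ {0}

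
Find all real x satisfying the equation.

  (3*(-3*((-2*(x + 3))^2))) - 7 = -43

Step 1. [(3*(-3*((-2*(x + 3))^2))) - 7 = -43] 7 comes off first (add 7), so sub: 3*(-3*((-2*(x + 3))^2)) = -36.
Step 2. [3*(-3*((-2*(x + 3))^2)) = -36] 3·(inner) — divide through by 3 ⇒ div: -3*((-2*(x + 3))^2) = -12.
Step 3. [-3*((-2*(x + 3))^2) = -12] -3 out front; divide by -3 ⇒ div: (-2*(x + 3))^2 = 4.
Step 4. [(-2*(x + 3))^2 = 4] LHS squared, RHS 4 ≥ 0: apply √ (±) ⇒ sqrt: -2*(x + 3) = 2 or -2.
Step 5. [-2*(x + 3) = 2 or -2] -2 out front; divide by -2. So div: x + 3 = -1 or 1.
Step 6. [x + 3 = -1 or 1] subtract 3: x sits inside (… + 3) ⇒ sub: x = -4 or -2.

Answer: x ∈ {-4, -2}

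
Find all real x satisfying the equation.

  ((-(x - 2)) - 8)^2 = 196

Step 1. [((-(x - 2)) - 8)^2 = 196] √ both sides: 196 ≥ 0 gives two branches. So sqrt: (-(x - 2)) - 8 = 14 or -14.
Step 2. [(-(x - 2)) - 8 = 14 or -14] peel the -8: add 8 from each side ⇒ sub: -(x - 2) = 22 or -6.
Step 3. [-(x - 2) = 22 or -6] leading − — multiply by −1, so neg: x - 2 = -22 or 6.
Step 4. [x - 2 = -22 or 6] 2 comes off first (add 2). So sub: x = -20 or 8.

Answer: x ∈ {-20, 8}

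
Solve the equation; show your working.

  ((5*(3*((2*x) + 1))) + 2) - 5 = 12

Step 1. [((5*(3*((2*x) + 1))) + 2) - 5 = 12] the outer -5 inverts by adding 5, so sub: (5*(3*((2*x) + 1))) + 2 = 17.
Step 2. [(5*(3*((2*x) + 1))) + 2 = 17] the outer +2 inverts by subtracting 2. So sub: 5*(3*((2*x) + 1)) = 15.
Step 3. [5*(3*((2*x) + 1)) = 15] 5·(inner) — divide through by 5, so div: 3*((2*x) + 1) = 3.
Step 4. [3*((2*x) + 1) = 3] LHS = 3·(…); ÷3 both sides ⇒ div: (2*x) + 1 = 1.
Step 5. [(2*x) + 1 = 1] the outer +1 inverts by subtracting 1, so sub: 2*x = 0.
Step 6. [2*x = 0] LHS = 2·(…); ÷2 both sides. So div: x = 0.

Answer: x ∈ {0}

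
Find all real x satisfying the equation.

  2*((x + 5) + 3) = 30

Step 1. [2*((x + 5) + 3) = 30] LHS = 2·(…); ÷2 both sides. So div: (x + 5) + 3 = 15.
Step 2. [(x + 5) + 3 = 15] peel the +3: subtract 3 from each side, so sub: x + 5 = 12.
Step 3. [x + 5 = 12] subtract 5: x sits inside (… + 5), so sub: x = 7.

Answer: x ∈ {7}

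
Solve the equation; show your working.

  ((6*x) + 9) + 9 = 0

Step 1. [((6*x) + 9) + 9 = 0] +9 is outermost — subtract 9 both sides. So sub: (6*x) + 9 = -9.
Step 2. [(6*x) + 9 = -9] +9 is outermost — subtract 9 both sides, so sub: 6*x = -18.
Step 3. [6*x = -18] LHS = 6·(…); ÷6 both sides, so div: x = -3.

Answer: x ∈ {-3}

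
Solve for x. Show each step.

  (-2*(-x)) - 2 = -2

Step 1. [(-2*(-x)) - 2 = -2] -2 | LHS and -2 | -2: pull -2 out ⇒ factor: (-x) + 1 = 1.
Step 2. [(-x) + 1 = 1] peel the +1: subtract 1 from each side, so sub: -x = 0.
Step 3. [-x = 0] leading − — multiply by −1, so neg: x = 0.

Answer: x ∈ {0}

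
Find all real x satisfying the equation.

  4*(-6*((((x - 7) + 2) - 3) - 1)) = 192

Step 1. [4*(-6*((((x - 7) + 2) - 3) - 1)) = 192] 4·(inner) — divide through by 4 ⇒ div: -6*((((x - 7) + 2) - 3) - 1) = 48.
Step 2. [-6*((((x - 7) + 2) - 3) - 1) = 48] LHS = -6·(…); ÷-6 both sides. So div: (((x - 7) + 2) - 3) - 1 = -8.
Step 3. [(((x - 7) + 2) - 3) - 1 = -8] 1 comes off first (add 1), so sub: ((x - 7) + 2) - 3 = -7.
Step 4. [((x - 7) + 2) - 3 = -7] peel the -3: add 3 from each side. So sub: (x - 7) + 2 = -4.
Step 5. [(x - 7) + 2 = -4] the outer +2 inverts by subtracting 2. So sub: x - 7 = -6.
Step 6. [x - 7 = -6] add 7: x sits inside (… - 7). So sub: x = 1.

Answer: x ∈ {1}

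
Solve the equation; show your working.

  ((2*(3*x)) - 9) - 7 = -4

Step 1. [((2*(3*x)) - 9) - 7 = -4] the outer -7 inverts by adding 7. So sub: (2*(3*x)) - 9 = 3.
Step 2. [(2*(3*x)) - 9 = 3] the outer -9 inverts by adding 9. So sub: 2*(3*x) = 12.
Step 3. [2*(3*x) = 12] 2·(inner) — divide through by 2. So div: 3*x = 6.
Step 4. [3*x = 6] 3 out front; divide by 3 ⇒ div: x = 2.

Answer: x ∈ {2}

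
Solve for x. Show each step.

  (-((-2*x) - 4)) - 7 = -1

Step 1. [(-((-2*x) - 4)) - 7 = -1] -7 is outermost — add 7 both sides ⇒ sub: -((-2*x) - 4) = 6.
Step 2. [-((-2*x) - 4) = 6] flip signs both sides, so neg: (-2*x) - 4 = -6.
Step 3. [(-2*x) - 4 = -6] -2 | LHS and -2 | -6: pull -2 out. So factor: x + 2 = 3.
Step 4. [x + 2 = 3] the outer +2 inverts by subtracting 2, so sub: x = 1.

Answer: x ∈ {1}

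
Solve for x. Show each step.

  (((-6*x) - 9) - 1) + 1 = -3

Step 1. [(((-6*x) - 9) - 1) + 1 = -3] the outer +1 inverts by subtracting 1. So sub: ((-6*x) - 9) - 1 = -4.
Step 2. [((-6*x) - 9) - 1 = -4] the outer -1 inverts by adding 1 ⇒ sub: (-6*x) - 9 = -3.
Step 3. [(-6*x) - 9 = -3] peel the -9: add 9 from each side. So sub: -6*x = 6.
Step 4. [-6*x = 6] leading coefficient -6: divide by -6. So div: x = -1.

Answer: x ∈ {-1}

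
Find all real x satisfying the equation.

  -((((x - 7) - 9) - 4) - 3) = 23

Step 1. [-((((x - 7) - 9) - 4) - 3) = 23] flip signs both sides ⇒ neg: (((x - 7) - 9) - 4) - 3 = -23.
Step 2. [(((x - 7) - 9) - 4) - 3 = -23] add 3: x sits inside (… - 3). So sub: ((x - 7) - 9) - 4 = -20.
Step 3. [((x - 7) - 9) - 4 = -20] the outer -4 inverts by adding 4, so sub: (x - 7) - 9 = -16.
Step 4. [(x - 7) - 9 = -16] add 9: x sits inside (… - 9). So sub: x - 7 = -7.
Step 5. [x - 7 = -7] add 7: x sits inside (… - 7). So sub: x = 0.

Answer: x ∈ {0}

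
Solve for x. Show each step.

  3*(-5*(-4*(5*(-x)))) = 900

Step 1. [3*(-5*(-4*(5*(-x)))) = 900] leading coefficient 3: divide by 3, so div: -5*(-4*(5*(-x))) = 300.
Step 2. [-5*(-4*(5*(-x))) = 300] leading coefficient -5: divide by -5 ⇒ div: -4*(5*(-x)) = -60.
Step 3. [-4*(5*(-x)) = -60] divide by the outer -4. So div: 5*(-x) = 15.
Step 4. [5*(-x) = 15] LHS = 5·(…); ÷5 both sides ⇒ div: -x = 3.
Step 5. [-x = 3] flip signs both sides ⇒ neg: x = -3.

Answer: x ∈ {-3}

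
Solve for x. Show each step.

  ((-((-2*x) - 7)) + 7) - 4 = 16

Step 1. [((-((-2*x) - 7)) + 7) - 4 = 16] add 4: x sits inside (… - 4) ⇒ sub: (-((-2*x) - 7)) + 7 = 20.
Step 2. [(-((-2*x) - 7)) + 7 = 20] +7 is outermost — subtract 7 both sides, so sub: -((-2*x) - 7) = 13.
Step 3. [-((-2*x) - 7) = 13] flip signs both sides. So neg: (-2*x) - 7 = -13.
Step 4. [(-2*x) - 7 = -13] -7 is outermost — add 7 both sides, so sub: -2*x = -6.
Step 5. [-2*x = -6] -2 out front; divide by -2 ⇒ div: x = 3.

Answer: x ∈ {3}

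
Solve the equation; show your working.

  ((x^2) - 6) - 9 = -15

Step 1. [((x^2) - 6) - 9 = -15] add 9: x sits inside (… - 9), so sub: (x^2) - 6 = -6.
Step 2. [(x^2) - 6 = -6] -6 is outermost — add 6 both sides. So sub: x^2 = 0.
Step 3. [x^2 = 0] LHS squared, RHS 0 ≥ 0: apply √ (±), so sqrt: x = 0.

Answer: x ∈ {0}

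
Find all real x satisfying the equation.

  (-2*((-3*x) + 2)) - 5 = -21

Step 1. [(-2*((-3*x) + 2)) - 5 = -21] 5 comes off first (add 5), so sub: -2*((-3*x) + 2) = -16.
Step 2. [-2*((-3*x) + 2) = -16] LHS = -2·(…); ÷-2 both sides ⇒ div: (-3*x) + 2 = 8.
Step 3. [(-3*x) + 2 = 8] subtract 2: x sits inside (… + 2) ⇒ sub: -3*x = 6.
Step 4. [-3*x = 6] divide by the outer -3. So div: x = -2.

Answer: x ∈ {-2}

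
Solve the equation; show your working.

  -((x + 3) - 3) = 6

Step 1. [-((x + 3) - 3) = 6] LHS negated; negate both sides. So neg: (x + 3) - 3 = -6.
Step 2. [(x + 3) - 3 = -6] peel the -3: add 3 from each side. So sub: x + 3 = -3.
Step 3. [x + 3 = -3] +3 is outermost — subtract 3 both sides, so sub: x = -6.

Answer: x ∈ {-6}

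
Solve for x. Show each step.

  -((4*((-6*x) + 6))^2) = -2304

Step 1. [-((4*((-6*x) + 6))^2) = -2304] leading − — multiply by −1, so neg: (4*((-6*x) + 6))^2 = 2304.
Step 2. [(4*((-6*x) + 6))^2 = 2304] LHS squared, RHS 2304 ≥ 0: apply √ (±). So sqrt: 4*((-6*x) + 6) = 48 or -48.
Step 3. [4*((-6*x) + 6) = 48 or -48] divide by the outer 4, so div: (-6*x) + 6 = 12 or -12.
Step 4. [(-6*x) + 6 = 12 or -12] +6 is outermost — subtract 6 both sides, so sub: -6*x = 6 or -18.
Step 5. [-6*x = 6 or -18] leading coefficient -6: divide by -6. So div: x = -1 or 3.

Answer: x ∈ {-1, 3}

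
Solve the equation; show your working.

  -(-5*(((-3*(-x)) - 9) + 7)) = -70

Step 1. [-(-5*(((-3*(-x)) - 9) + 7)) = -70] LHS negated; negate both sides ⇒ neg: -5*(((-3*(-x)) - 9) + 7) = 70.
Step 2. [-5*(((-3*(-x)) - 9) + 7) = 70] leading coefficient -5: divide by -5. So div: ((-3*(-x)) - 9) + 7 = -14.
Step 3. [((-3*(-x)) - 9) + 7 = -14] subtract 7: x sits inside (… + 7) ⇒ sub: (-3*(-x)) - 9 = -21.
Step 4. [(-3*(-x)) - 9 = -21] -3 divides every term; factor it out. So factor: (-x) + 3 = 7.
Step 5. [(-x) + 3 = 7] subtract 3: x sits inside (… + 3) ⇒ sub: -x = 4.
Step 6. [-x = 4] leading − — multiply by −1, so neg: x = -4.

Answer: x ∈ {-4}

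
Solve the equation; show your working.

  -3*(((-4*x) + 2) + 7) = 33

Step 1. [-3*(((-4*x) + 2) + 7) = 33] divide by the outer -3. So div: ((-4*x) + 2) + 7 = -11.
Step 2. [((-4*x) + 2) + 7 = -11] the outer +7 inverts by subtracting 7. So sub: (-4*x) + 2 = -18.
Step 3. [(-4*x) + 2 = -18] 2 comes off first (subtract 2). So sub: -4*x = -20.
Step 4. [-4*x = -20] leading coefficient -4: divide by -4, so div: x = 5.

Answer: x ∈ {5}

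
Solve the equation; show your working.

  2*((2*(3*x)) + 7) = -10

Step 1. [2*((2*(3*x)) + 7) = -10] 2 out front; divide by 2. So div: (2*(3*x)) + 7 = -5.
Step 2. [(2*(3*x)) + 7 = -5] peel the +7: subtract 7 from each side. So sub: 2*(3*x) = -12.
Step 3. [2*(3*x) = -12] divide by the outer 2. So div: 3*x = -6.
Step 4. [3*x = -6] leading coefficient 3: divide by 3. So div: x = -2.

Answer: x ∈ {-2}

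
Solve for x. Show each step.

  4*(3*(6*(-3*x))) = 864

Step 1. [4*(3*(6*(-3*x))) = 864] 4·(inner) — divide through by 4. So div: 3*(6*(-3*x)) = 216.
Step 2. [3*(6*(-3*x)) = 216] LHS = 3·(…); ÷3 both sides, so div: 6*(-3*x) = 72.
Step 3. [6*(-3*x) = 72] divide by the outer 6 ⇒ div: -3*x = 12.
Step 4. [-3*x = 12] divide by the outer -3 ⇒ div: x = -4.

Answer: x ∈ {-4}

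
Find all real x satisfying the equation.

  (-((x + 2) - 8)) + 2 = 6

Step 1. [(-((x + 2) - 8)) + 2 = 6] 2 comes off first (subtract 2) ⇒ sub: -((x + 2) - 8) = 4.
Step 2. [-((x + 2) - 8) = 4] leading − — multiply by −1, so neg: (x + 2) - 8 = -4.
Step 3. [(x + 2) - 8 = -4] -8 is outermost — add 8 both sides. So sub: x + 2 = 4.
Step 4. [x + 2 = 4] +2 is outermost — subtract 2 both sides, so sub: x = 2.

Answer: x ∈ {2}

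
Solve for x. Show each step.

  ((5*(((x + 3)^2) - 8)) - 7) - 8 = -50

Step 1. [((5*(((x + 3)^2) - 8)) - 7) - 8 = -50] -8 is outermost — add 8 both sides. So sub: (5*(((x + 3)^2) - 8)) - 7 = -42.
Step 2. [(5*(((x + 3)^2) - 8)) - 7 = -42] 7 comes off first (add 7), so sub: 5*(((x + 3)^2) - 8) = -35.
Step 3. [5*(((x + 3)^2) - 8) = -35] divide by the outer 5, so div: ((x + 3)^2) - 8 = -7.
Step 4. [((x + 3)^2) - 8 = -7] -8 is outermost — add 8 both sides. So sub: (x + 3)^2 = 1.
Step 5. [(x + 3)^2 = 1] 1 ≥ 0, LHS is (·)² — take ±√ ⇒ sqrt: x + 3 = 1 or -1.
Step 6. [x + 3 = 1 or -1] subtract 3: x sits inside (… + 3). So sub: x = -2 or -4.

Answer: x ∈ {-4, -2}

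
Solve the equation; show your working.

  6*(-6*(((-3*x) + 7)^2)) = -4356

Step 1. [6*(-6*(((-3*x) + 7)^2)) = -4356] divide by the outer 6 ⇒ div: -6*(((-3*x) + 7)^2) = -726.
Step 2. [-6*(((-3*x) + 7)^2) = -726] LHS = -6·(…); ÷-6 both sides, so div: ((-3*x) + 7)^2 = 121.
Step 3. [((-3*x) + 7)^2 = 121] √ both sides: 121 ≥ 0 gives two branches, so sqrt: (-3*x) + 7 = 11 or -11.
Step 4. [(-3*x) + 7 = 11 or -11] subtract 7: x sits inside (… + 7). So sub: -3*x = 4 or -18.
Step 5. [-3*x = 4 or -18] leading coefficient -3: divide by -3 ⇒ div: x = -4/3 or 6.

Answer: x ∈ {-4/3, 6}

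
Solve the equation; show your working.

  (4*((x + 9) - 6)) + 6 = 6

Step 1. [(4*((x + 9) - 6)) + 6 = 6] 6 comes off first (subtract 6). So sub: 4*((x + 9) - 6) = 0.
Step 2. [4*((x + 9) - 6) = 0] LHS = 4·(…); ÷4 both sides. So div: (x + 9) - 6 = 0.
Step 3. [(x + 9) - 6 = 0] 6 comes off first (add 6), so sub: x + 9 = 6.
Step 4. [x + 9 = 6] the outer +9 inverts by subtracting 9 ⇒ sub: x = -3.

Answer: x ∈ {-3}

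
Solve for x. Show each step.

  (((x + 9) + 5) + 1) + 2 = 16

Step 1. [(((x + 9) + 5) + 1) + 2 = 16] subtract 2: x sits inside (… + 2), so sub: ((x + 9) + 5) + 1 = 14.
Step 2. [((x + 9) + 5) + 1 = 14] subtract 1: x sits inside (… + 1) ⇒ sub: (x + 9) + 5 = 13.
Step 3. [(x + 9) + 5 = 13] the outer +5 inverts by subtracting 5. So sub: x + 9 = 8.
Step 4. [x + 9 = 8] the outer +9 inverts by subtracting 9 ⇒ sub: x = -1.

Answer: x ∈ {-1}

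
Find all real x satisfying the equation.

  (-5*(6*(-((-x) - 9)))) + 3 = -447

Step 1. [(-5*(6*(-((-x) - 9)))) + 3 = -447] peel the +3: subtract 3 from each side, so sub: -5*(6*(-((-x) - 9))) = -450.
Step 2. [-5*(6*(-((-x) - 9))) = -450] -5 out front; divide by -5. So div: 6*(-((-x) - 9)) = 90.
Step 3. [6*(-((-x) - 9)) = 90] 6·(inner) — divide through by 6. So div: -((-x) - 9) = 15.
Step 4. [-((-x) - 9) = 15] leading − — multiply by −1 ⇒ neg: (-x) - 9 = -15.
Step 5. [(-x) - 9 = -15] 9 comes off first (add 9), so sub: -x = -6.
Step 6. [-x = -6] LHS negated; negate both sides ⇒ neg: x = 6.

Answer: x ∈ {6}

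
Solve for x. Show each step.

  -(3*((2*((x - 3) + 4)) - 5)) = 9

Step 1. [-(3*((2*((x - 3) + 4)) - 5)) = 9] flip signs both sides ⇒ neg: 3*((2*((x - 3) + 4)) - 5) = -9.
Step 2. [3*((2*((x - 3) + 4)) - 5) = -9] leading coefficient 3: divide by 3. So div: (2*((x - 3) + 4)) - 5 = -3.
Step 3. [(2*((x - 3) + 4)) - 5 = -3] 5 comes off first (add 5) ⇒ sub: 2*((x - 3) + 4) = 2.
Step 4. [2*((x - 3) + 4) = 2] LHS = 2·(…); ÷2 both sides ⇒ div: (x - 3) + 4 = 1.
Step 5. [(x - 3) + 4 = 1] the outer +4 inverts by subtracting 4, so sub: x - 3 = -3.
Step 6. [x - 3 = -3] peel the -3: add 3 from each side, so sub: x = 0.

Answer: x ∈ {0}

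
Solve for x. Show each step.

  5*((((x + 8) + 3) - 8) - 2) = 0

Step 1. [5*((((x + 8) + 3) - 8) - 2) = 0] divide by the outer 5 ⇒ div: (((x + 8) + 3) - 8) - 2 = 0.
Step 2. [(((x + 8) + 3) - 8) - 2 = 0] 2 comes off first (add 2). So sub: ((x + 8) + 3) - 8 = 2.
Step 3. [((x + 8) + 3) - 8 = 2] the outer -8 inverts by adding 8. So sub: (x + 8) + 3 = 10.
Step 4. [(x + 8) + 3 = 10] +3 is outermost — subtract 3 both sides. So sub: x + 8 = 7.
Step 5. [x + 8 = 7] subtract 8: x sits inside (… + 8) ⇒ sub: x = -1.

Answer: x ∈ {-1}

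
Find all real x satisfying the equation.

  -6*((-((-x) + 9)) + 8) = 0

Step 1. [-6*((-((-x) + 9)) + 8) = 0] LHS = -6·(…); ÷-6 both sides ⇒ div: (-((-x) + 9)) + 8 = 0.
Step 2. [(-((-x) + 9)) + 8 = 0] subtract 8: x sits inside (… + 8) ⇒ sub: -((-x) + 9) = -8.
Step 3. [-((-x) + 9) = -8] flip signs both sides, so neg: (-x) + 9 = 8.
Step 4. [(-x) + 9 = 8] 9 comes off first (subtract 9), so sub: -x = -1.
Step 5. [-x = -1] flip signs both sides ⇒ neg: x = 1.

Answer: x ∈ {1}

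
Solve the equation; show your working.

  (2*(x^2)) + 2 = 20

Step 1. [(2*(x^2)) + 2 = 20] +2 is outermost — subtract 2 both sides. So sub: 2*(x^2) = 18.
Step 2. [2*(x^2) = 18] 2 out front; divide by 2, so div: x^2 = 9.
Step 3. [x^2 = 9] LHS squared, RHS 9 ≥ 0: apply √ (±). So sqrt: x = 3 or -3.

Answer: x ∈ {-3, 3}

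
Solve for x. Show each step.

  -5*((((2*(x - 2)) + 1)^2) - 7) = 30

Step 1. [-5*((((2*(x - 2)) + 1)^2) - 7) = 30] leading coefficient -5: divide by -5, so div: (((2*(x - 2)) + 1)^2) - 7 = -6.
Step 2. [(((2*(x - 2)) + 1)^2) - 7 = -6] -7 is outermost — add 7 both sides, so sub: ((2*(x - 2)) + 1)^2 = 1.
Step 3. [((2*(x - 2)) + 1)^2 = 1] 1 ≥ 0, LHS is (·)² — take ±√, so sqrt: (2*(x - 2)) + 1 = 1 or -1.
Step 4. [(2*(x - 2)) + 1 = 1 or -1] peel the +1: subtract 1 from each side ⇒ sub: 2*(x - 2) = 0 or -2.
Step 5. [2*(x - 2) = 0 or -2] divide by the outer 2 ⇒ div: x - 2 = 0 or -1.
Step 6. [x - 2 = 0 or -1] add 2: x sits inside (… - 2), so sub: x = 2 or 1.

Answer: x ∈ {1, 2}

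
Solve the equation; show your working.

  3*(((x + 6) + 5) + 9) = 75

Step 1. [3*(((x + 6) + 5) + 9) = 75] leading coefficient 3: divide by 3. So div: ((x + 6) + 5) + 9 = 25.
Step 2. [((x + 6) + 5) + 9 = 25] 9 comes off first (subtract 9). So sub: (x + 6) + 5 = 16.
Step 3. [(x + 6) + 5 = 16] subtract 5: x sits inside (… + 5), so sub: x + 6 = 11.
Step 4. [x + 6 = 11] subtract 6: x sits inside (… + 6), so sub: x = 5.

Answer: x ∈ {5}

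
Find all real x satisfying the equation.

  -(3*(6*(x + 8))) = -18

Step 1. [-(3*(6*(x + 8))) = -18] flip signs both sides ⇒ neg: 3*(6*(x + 8)) = 18.
Step 2. [3*(6*(x + 8)) = 18] 3·(inner) — divide through by 3, so div: 6*(x + 8) = 6.
Step 3. [6*(x + 8) = 6] leading coefficient 6: divide by 6. So div: x + 8 = 1.
Step 4. [x + 8 = 1] subtract 8: x sits inside (… + 8) ⇒ sub: x = -7.

Answer: x ∈ {-7}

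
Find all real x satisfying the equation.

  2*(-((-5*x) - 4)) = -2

Step 1. [2*(-((-5*x) - 4)) = -2] LHS = 2·(…); ÷2 both sides, so div: -((-5*x) - 4) = -1.
Step 2. [-((-5*x) - 4) = -1] LHS negated; negate both sides, so neg: (-5*x) - 4 = 1.
Step 3. [(-5*x) - 4 = 1] add 4: x sits inside (… - 4) ⇒ sub: -5*x = 5.
Step 4. [-5*x = 5] -5·(inner) — divide through by -5, so div: x = -1.

Answer: x ∈ {-1}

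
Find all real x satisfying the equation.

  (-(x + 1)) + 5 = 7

Step 1. [(-(x + 1)) + 5 = 7] 5 comes off first (subtract 5) ⇒ sub: -(x + 1) = 2.
Step 2. [-(x + 1) = 2] LHS negated; negate both sides, so neg: x + 1 = -2.
Step 3. [x + 1 = -2] +1 is outermost — subtract 1 both sides. So sub: x = -3.

Answer: x ∈ {-3}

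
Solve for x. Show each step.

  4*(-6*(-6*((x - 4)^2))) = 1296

Step 1. [4*(-6*(-6*((x - 4)^2))) = 1296] 4 out front; divide by 4 ⇒ div: -6*(-6*((x - 4)^2)) = 324.
Step 2. [-6*(-6*((x - 4)^2)) = 324] -6·(inner) — divide through by -6, so div: -6*((x - 4)^2) = -54.
Step 3. [-6*((x - 4)^2) = -54] -6·(inner) — divide through by -6 ⇒ div: (x - 4)^2 = 9.
Step 4. [(x - 4)^2 = 9] 9 ≥ 0, LHS is (·)² — take ±√ ⇒ sqrt: x - 4 = 3 or -3.
Step 5. [x - 4 = 3 or -3] peel the -4: add 4 from each side, so sub: x = 7 or 1.

Answer: x ∈ {1, 7}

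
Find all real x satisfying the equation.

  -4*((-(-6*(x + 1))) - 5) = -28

Step 1. [-4*((-(-6*(x + 1))) - 5) = -28] -4 out front; divide by -4. So div: (-(-6*(x + 1))) - 5 = 7.
Step 2. [(-(-6*(x + 1))) - 5 = 7] -5 is outermost — add 5 both sides ⇒ sub: -(-6*(x + 1)) = 12.
Step 3. [-(-6*(x + 1)) = 12] flip signs both sides. So neg: -6*(x + 1) = -12.
Step 4. [-6*(x + 1) = -12] -6·(inner) — divide through by -6. So div: x + 1 = 2.
Step 5. [x + 1 = 2] subtract 1: x sits inside (… + 1), so sub: x = 1.

Answer: x ∈ {1}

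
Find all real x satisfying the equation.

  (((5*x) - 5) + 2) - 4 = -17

Step 1. [(((5*x) - 5) + 2) - 4 = -17] add 4: x sits inside (… - 4). So sub: ((5*x) - 5) + 2 = -13.
Step 2. [((5*x) - 5) + 2 = -13] +2 is outermost — subtract 2 both sides ⇒ sub: (5*x) - 5 = -15.
Step 3. [(5*x) - 5 = -15] common factor 5 (LHS and -15) — divide through ⇒ factor: x - 1 = -3.
Step 4. [x - 1 = -3] -1 is outermost — add 1 both sides ⇒ sub: x = -2.

Answer: x ∈ {-2}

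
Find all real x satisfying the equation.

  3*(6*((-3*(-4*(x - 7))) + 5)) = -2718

Step 1. [3*(6*((-3*(-4*(x - 7))) + 5)) = -2718] divide by the outer 3 ⇒ div: 6*((-3*(-4*(x - 7))) + 5) = -906.
Step 2. [6*((-3*(-4*(x - 7))) + 5) = -906] LHS = 6·(…); ÷6 both sides. So div: (-3*(-4*(x - 7))) + 5 = -151.
Step 3. [(-3*(-4*(x - 7))) + 5 = -151] 5 comes off first (subtract 5) ⇒ sub: -3*(-4*(x - 7)) = -156.
Step 4. [-3*(-4*(x - 7)) = -156] -3 out front; divide by -3. So div: -4*(x - 7) = 52.
Step 5. [-4*(x - 7) = 52] LHS = -4·(…); ÷-4 both sides ⇒ div: x - 7 = -13.
Step 6. [x - 7 = -13] the outer -7 inverts by adding 7 ⇒ sub: x = -6.

Answer: x ∈ {-6}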